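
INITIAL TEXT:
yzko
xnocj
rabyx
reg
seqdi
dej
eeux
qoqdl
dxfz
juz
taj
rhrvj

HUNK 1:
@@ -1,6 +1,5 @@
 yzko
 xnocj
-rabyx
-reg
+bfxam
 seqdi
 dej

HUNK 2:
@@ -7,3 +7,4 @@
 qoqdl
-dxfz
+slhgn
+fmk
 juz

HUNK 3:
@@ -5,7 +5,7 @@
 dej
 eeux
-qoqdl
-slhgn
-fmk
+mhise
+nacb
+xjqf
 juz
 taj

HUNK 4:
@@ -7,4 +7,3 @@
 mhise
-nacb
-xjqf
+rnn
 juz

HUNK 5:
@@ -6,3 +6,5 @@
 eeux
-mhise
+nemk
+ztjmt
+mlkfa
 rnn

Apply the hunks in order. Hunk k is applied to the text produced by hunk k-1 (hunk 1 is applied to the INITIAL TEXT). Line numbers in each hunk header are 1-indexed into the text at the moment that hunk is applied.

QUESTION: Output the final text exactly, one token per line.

Hunk 1: at line 1 remove [rabyx,reg] add [bfxam] -> 11 lines: yzko xnocj bfxam seqdi dej eeux qoqdl dxfz juz taj rhrvj
Hunk 2: at line 7 remove [dxfz] add [slhgn,fmk] -> 12 lines: yzko xnocj bfxam seqdi dej eeux qoqdl slhgn fmk juz taj rhrvj
Hunk 3: at line 5 remove [qoqdl,slhgn,fmk] add [mhise,nacb,xjqf] -> 12 lines: yzko xnocj bfxam seqdi dej eeux mhise nacb xjqf juz taj rhrvj
Hunk 4: at line 7 remove [nacb,xjqf] add [rnn] -> 11 lines: yzko xnocj bfxam seqdi dej eeux mhise rnn juz taj rhrvj
Hunk 5: at line 6 remove [mhise] add [nemk,ztjmt,mlkfa] -> 13 lines: yzko xnocj bfxam seqdi dej eeux nemk ztjmt mlkfa rnn juz taj rhrvj

Answer: yzko
xnocj
bfxam
seqdi
dej
eeux
nemk
ztjmt
mlkfa
rnn
juz
taj
rhrvj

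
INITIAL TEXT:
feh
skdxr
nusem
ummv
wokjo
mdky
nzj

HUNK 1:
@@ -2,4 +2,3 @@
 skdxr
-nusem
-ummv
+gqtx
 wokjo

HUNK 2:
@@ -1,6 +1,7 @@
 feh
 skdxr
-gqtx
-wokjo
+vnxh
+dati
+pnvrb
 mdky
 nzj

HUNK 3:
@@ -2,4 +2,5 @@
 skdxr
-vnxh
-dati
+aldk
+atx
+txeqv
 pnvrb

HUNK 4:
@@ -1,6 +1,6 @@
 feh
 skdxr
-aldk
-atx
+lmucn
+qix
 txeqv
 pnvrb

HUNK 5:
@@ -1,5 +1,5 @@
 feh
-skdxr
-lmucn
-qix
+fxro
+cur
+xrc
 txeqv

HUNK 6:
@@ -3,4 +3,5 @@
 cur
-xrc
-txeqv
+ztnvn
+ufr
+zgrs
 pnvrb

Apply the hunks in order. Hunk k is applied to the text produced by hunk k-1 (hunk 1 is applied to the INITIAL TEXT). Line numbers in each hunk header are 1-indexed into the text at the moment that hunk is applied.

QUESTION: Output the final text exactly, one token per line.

Hunk 1: at line 2 remove [nusem,ummv] add [gqtx] -> 6 lines: feh skdxr gqtx wokjo mdky nzj
Hunk 2: at line 1 remove [gqtx,wokjo] add [vnxh,dati,pnvrb] -> 7 lines: feh skdxr vnxh dati pnvrb mdky nzj
Hunk 3: at line 2 remove [vnxh,dati] add [aldk,atx,txeqv] -> 8 lines: feh skdxr aldk atx txeqv pnvrb mdky nzj
Hunk 4: at line 1 remove [aldk,atx] add [lmucn,qix] -> 8 lines: feh skdxr lmucn qix txeqv pnvrb mdky nzj
Hunk 5: at line 1 remove [skdxr,lmucn,qix] add [fxro,cur,xrc] -> 8 lines: feh fxro cur xrc txeqv pnvrb mdky nzj
Hunk 6: at line 3 remove [xrc,txeqv] add [ztnvn,ufr,zgrs] -> 9 lines: feh fxro cur ztnvn ufr zgrs pnvrb mdky nzj

Answer: feh
fxro
cur
ztnvn
ufr
zgrs
pnvrb
mdky
nzj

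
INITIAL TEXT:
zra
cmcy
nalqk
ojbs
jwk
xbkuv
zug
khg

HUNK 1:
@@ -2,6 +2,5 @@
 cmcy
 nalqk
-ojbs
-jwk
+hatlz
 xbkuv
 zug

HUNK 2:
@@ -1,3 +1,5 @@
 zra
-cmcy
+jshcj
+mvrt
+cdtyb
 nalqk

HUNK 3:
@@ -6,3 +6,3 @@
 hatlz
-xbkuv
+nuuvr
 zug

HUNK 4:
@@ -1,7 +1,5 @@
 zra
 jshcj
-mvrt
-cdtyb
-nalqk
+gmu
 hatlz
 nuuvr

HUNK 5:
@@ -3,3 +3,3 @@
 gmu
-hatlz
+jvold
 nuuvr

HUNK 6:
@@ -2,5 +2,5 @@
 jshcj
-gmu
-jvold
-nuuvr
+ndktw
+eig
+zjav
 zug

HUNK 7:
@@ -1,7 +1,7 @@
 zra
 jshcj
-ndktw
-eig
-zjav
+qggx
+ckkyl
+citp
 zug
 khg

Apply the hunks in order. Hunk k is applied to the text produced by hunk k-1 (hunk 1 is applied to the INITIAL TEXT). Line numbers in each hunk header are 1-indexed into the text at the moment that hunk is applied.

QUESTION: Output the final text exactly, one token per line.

Hunk 1: at line 2 remove [ojbs,jwk] add [hatlz] -> 7 lines: zra cmcy nalqk hatlz xbkuv zug khg
Hunk 2: at line 1 remove [cmcy] add [jshcj,mvrt,cdtyb] -> 9 lines: zra jshcj mvrt cdtyb nalqk hatlz xbkuv zug khg
Hunk 3: at line 6 remove [xbkuv] add [nuuvr] -> 9 lines: zra jshcj mvrt cdtyb nalqk hatlz nuuvr zug khg
Hunk 4: at line 1 remove [mvrt,cdtyb,nalqk] add [gmu] -> 7 lines: zra jshcj gmu hatlz nuuvr zug khg
Hunk 5: at line 3 remove [hatlz] add [jvold] -> 7 lines: zra jshcj gmu jvold nuuvr zug khg
Hunk 6: at line 2 remove [gmu,jvold,nuuvr] add [ndktw,eig,zjav] -> 7 lines: zra jshcj ndktw eig zjav zug khg
Hunk 7: at line 1 remove [ndktw,eig,zjav] add [qggx,ckkyl,citp] -> 7 lines: zra jshcj qggx ckkyl citp zug khg

Answer: zra
jshcj
qggx
ckkyl
citp
zug
khg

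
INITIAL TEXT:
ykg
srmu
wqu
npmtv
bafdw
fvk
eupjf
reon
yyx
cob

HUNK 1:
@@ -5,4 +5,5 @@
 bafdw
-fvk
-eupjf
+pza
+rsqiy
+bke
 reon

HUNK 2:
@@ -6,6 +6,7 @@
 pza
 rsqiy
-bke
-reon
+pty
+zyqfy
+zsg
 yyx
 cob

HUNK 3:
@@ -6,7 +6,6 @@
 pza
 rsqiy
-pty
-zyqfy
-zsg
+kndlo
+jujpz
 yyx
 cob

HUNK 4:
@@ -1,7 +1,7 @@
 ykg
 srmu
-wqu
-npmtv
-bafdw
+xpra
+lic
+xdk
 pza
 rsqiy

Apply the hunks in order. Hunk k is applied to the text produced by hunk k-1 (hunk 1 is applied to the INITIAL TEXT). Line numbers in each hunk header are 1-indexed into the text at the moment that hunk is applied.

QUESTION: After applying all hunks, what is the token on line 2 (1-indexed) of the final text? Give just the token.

Hunk 1: at line 5 remove [fvk,eupjf] add [pza,rsqiy,bke] -> 11 lines: ykg srmu wqu npmtv bafdw pza rsqiy bke reon yyx cob
Hunk 2: at line 6 remove [bke,reon] add [pty,zyqfy,zsg] -> 12 lines: ykg srmu wqu npmtv bafdw pza rsqiy pty zyqfy zsg yyx cob
Hunk 3: at line 6 remove [pty,zyqfy,zsg] add [kndlo,jujpz] -> 11 lines: ykg srmu wqu npmtv bafdw pza rsqiy kndlo jujpz yyx cob
Hunk 4: at line 1 remove [wqu,npmtv,bafdw] add [xpra,lic,xdk] -> 11 lines: ykg srmu xpra lic xdk pza rsqiy kndlo jujpz yyx cob
Final line 2: srmu

Answer: srmu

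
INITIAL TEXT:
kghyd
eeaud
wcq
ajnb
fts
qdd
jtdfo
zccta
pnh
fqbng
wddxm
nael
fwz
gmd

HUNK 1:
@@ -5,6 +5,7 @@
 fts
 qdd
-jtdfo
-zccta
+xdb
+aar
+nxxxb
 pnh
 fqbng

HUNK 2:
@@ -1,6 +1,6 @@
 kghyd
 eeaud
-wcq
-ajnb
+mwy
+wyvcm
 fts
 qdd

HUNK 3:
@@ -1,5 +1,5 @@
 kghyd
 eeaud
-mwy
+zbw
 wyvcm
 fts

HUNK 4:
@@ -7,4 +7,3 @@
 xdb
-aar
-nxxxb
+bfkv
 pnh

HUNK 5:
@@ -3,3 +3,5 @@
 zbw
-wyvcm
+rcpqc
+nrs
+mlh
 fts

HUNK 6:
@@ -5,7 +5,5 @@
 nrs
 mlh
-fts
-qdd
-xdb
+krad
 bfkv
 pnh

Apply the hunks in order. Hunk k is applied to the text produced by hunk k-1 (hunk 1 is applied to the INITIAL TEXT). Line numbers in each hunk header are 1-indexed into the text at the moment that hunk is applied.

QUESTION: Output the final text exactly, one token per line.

Answer: kghyd
eeaud
zbw
rcpqc
nrs
mlh
krad
bfkv
pnh
fqbng
wddxm
nael
fwz
gmd

Derivation:
Hunk 1: at line 5 remove [jtdfo,zccta] add [xdb,aar,nxxxb] -> 15 lines: kghyd eeaud wcq ajnb fts qdd xdb aar nxxxb pnh fqbng wddxm nael fwz gmd
Hunk 2: at line 1 remove [wcq,ajnb] add [mwy,wyvcm] -> 15 lines: kghyd eeaud mwy wyvcm fts qdd xdb aar nxxxb pnh fqbng wddxm nael fwz gmd
Hunk 3: at line 1 remove [mwy] add [zbw] -> 15 lines: kghyd eeaud zbw wyvcm fts qdd xdb aar nxxxb pnh fqbng wddxm nael fwz gmd
Hunk 4: at line 7 remove [aar,nxxxb] add [bfkv] -> 14 lines: kghyd eeaud zbw wyvcm fts qdd xdb bfkv pnh fqbng wddxm nael fwz gmd
Hunk 5: at line 3 remove [wyvcm] add [rcpqc,nrs,mlh] -> 16 lines: kghyd eeaud zbw rcpqc nrs mlh fts qdd xdb bfkv pnh fqbng wddxm nael fwz gmd
Hunk 6: at line 5 remove [fts,qdd,xdb] add [krad] -> 14 lines: kghyd eeaud zbw rcpqc nrs mlh krad bfkv pnh fqbng wddxm nael fwz gmd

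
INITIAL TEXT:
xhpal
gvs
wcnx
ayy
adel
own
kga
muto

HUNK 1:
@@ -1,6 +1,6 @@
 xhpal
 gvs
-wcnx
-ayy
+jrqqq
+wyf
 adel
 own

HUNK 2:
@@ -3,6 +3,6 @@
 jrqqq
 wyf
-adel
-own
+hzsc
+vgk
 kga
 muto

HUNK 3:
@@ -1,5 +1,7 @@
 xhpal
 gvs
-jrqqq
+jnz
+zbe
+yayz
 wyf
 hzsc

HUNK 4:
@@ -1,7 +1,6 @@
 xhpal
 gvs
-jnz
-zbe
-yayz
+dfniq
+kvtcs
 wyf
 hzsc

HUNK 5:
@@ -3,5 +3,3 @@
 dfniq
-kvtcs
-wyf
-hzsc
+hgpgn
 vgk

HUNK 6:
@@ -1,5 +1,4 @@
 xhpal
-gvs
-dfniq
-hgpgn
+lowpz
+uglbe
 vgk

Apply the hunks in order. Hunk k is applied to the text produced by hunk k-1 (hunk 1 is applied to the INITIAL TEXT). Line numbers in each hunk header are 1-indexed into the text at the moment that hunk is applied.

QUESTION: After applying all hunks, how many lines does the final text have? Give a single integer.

Hunk 1: at line 1 remove [wcnx,ayy] add [jrqqq,wyf] -> 8 lines: xhpal gvs jrqqq wyf adel own kga muto
Hunk 2: at line 3 remove [adel,own] add [hzsc,vgk] -> 8 lines: xhpal gvs jrqqq wyf hzsc vgk kga muto
Hunk 3: at line 1 remove [jrqqq] add [jnz,zbe,yayz] -> 10 lines: xhpal gvs jnz zbe yayz wyf hzsc vgk kga muto
Hunk 4: at line 1 remove [jnz,zbe,yayz] add [dfniq,kvtcs] -> 9 lines: xhpal gvs dfniq kvtcs wyf hzsc vgk kga muto
Hunk 5: at line 3 remove [kvtcs,wyf,hzsc] add [hgpgn] -> 7 lines: xhpal gvs dfniq hgpgn vgk kga muto
Hunk 6: at line 1 remove [gvs,dfniq,hgpgn] add [lowpz,uglbe] -> 6 lines: xhpal lowpz uglbe vgk kga muto
Final line count: 6

Answer: 6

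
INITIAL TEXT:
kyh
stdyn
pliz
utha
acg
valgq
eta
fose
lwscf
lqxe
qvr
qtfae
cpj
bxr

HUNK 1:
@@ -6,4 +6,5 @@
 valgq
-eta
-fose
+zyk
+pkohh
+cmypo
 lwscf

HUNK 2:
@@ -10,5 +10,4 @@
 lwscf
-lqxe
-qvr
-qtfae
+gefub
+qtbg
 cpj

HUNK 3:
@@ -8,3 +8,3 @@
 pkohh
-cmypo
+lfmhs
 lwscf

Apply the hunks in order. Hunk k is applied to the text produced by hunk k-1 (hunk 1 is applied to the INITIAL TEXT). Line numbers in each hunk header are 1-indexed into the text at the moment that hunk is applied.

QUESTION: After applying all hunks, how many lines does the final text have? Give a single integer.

Answer: 14

Derivation:
Hunk 1: at line 6 remove [eta,fose] add [zyk,pkohh,cmypo] -> 15 lines: kyh stdyn pliz utha acg valgq zyk pkohh cmypo lwscf lqxe qvr qtfae cpj bxr
Hunk 2: at line 10 remove [lqxe,qvr,qtfae] add [gefub,qtbg] -> 14 lines: kyh stdyn pliz utha acg valgq zyk pkohh cmypo lwscf gefub qtbg cpj bxr
Hunk 3: at line 8 remove [cmypo] add [lfmhs] -> 14 lines: kyh stdyn pliz utha acg valgq zyk pkohh lfmhs lwscf gefub qtbg cpj bxr
Final line count: 14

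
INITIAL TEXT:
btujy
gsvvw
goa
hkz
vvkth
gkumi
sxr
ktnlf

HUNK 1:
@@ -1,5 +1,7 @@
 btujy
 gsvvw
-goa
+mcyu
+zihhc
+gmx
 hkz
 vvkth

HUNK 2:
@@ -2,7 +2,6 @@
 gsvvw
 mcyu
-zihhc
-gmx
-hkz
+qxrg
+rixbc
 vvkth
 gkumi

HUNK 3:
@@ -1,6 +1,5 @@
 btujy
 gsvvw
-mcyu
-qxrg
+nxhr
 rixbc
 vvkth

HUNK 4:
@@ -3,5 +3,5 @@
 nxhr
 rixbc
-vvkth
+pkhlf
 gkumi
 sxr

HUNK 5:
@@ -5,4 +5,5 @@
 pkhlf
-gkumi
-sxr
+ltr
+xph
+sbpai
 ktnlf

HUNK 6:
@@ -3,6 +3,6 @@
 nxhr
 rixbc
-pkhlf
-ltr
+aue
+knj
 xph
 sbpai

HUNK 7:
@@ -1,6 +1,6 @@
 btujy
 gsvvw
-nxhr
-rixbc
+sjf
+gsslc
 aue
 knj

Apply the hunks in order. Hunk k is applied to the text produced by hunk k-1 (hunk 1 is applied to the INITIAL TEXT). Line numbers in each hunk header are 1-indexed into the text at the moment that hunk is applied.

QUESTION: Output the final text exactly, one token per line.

Hunk 1: at line 1 remove [goa] add [mcyu,zihhc,gmx] -> 10 lines: btujy gsvvw mcyu zihhc gmx hkz vvkth gkumi sxr ktnlf
Hunk 2: at line 2 remove [zihhc,gmx,hkz] add [qxrg,rixbc] -> 9 lines: btujy gsvvw mcyu qxrg rixbc vvkth gkumi sxr ktnlf
Hunk 3: at line 1 remove [mcyu,qxrg] add [nxhr] -> 8 lines: btujy gsvvw nxhr rixbc vvkth gkumi sxr ktnlf
Hunk 4: at line 3 remove [vvkth] add [pkhlf] -> 8 lines: btujy gsvvw nxhr rixbc pkhlf gkumi sxr ktnlf
Hunk 5: at line 5 remove [gkumi,sxr] add [ltr,xph,sbpai] -> 9 lines: btujy gsvvw nxhr rixbc pkhlf ltr xph sbpai ktnlf
Hunk 6: at line 3 remove [pkhlf,ltr] add [aue,knj] -> 9 lines: btujy gsvvw nxhr rixbc aue knj xph sbpai ktnlf
Hunk 7: at line 1 remove [nxhr,rixbc] add [sjf,gsslc] -> 9 lines: btujy gsvvw sjf gsslc aue knj xph sbpai ktnlf

Answer: btujy
gsvvw
sjf
gsslc
aue
knj
xph
sbpai
ktnlf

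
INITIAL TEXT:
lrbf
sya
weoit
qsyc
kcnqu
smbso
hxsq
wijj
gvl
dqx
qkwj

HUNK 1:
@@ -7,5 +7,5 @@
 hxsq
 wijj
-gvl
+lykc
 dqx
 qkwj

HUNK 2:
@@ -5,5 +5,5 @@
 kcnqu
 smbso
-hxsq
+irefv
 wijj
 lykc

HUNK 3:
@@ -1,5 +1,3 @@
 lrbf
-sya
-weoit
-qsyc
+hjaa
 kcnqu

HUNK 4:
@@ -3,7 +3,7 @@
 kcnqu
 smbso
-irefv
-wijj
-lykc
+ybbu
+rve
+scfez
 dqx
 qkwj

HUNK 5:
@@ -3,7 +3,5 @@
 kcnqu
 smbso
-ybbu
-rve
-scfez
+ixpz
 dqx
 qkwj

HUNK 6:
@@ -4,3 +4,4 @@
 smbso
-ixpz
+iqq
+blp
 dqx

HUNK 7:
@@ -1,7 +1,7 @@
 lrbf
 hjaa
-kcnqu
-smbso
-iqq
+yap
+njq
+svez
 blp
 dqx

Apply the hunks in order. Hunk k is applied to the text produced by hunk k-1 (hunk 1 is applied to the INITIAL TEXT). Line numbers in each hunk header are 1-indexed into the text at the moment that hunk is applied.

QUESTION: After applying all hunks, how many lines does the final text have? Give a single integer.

Hunk 1: at line 7 remove [gvl] add [lykc] -> 11 lines: lrbf sya weoit qsyc kcnqu smbso hxsq wijj lykc dqx qkwj
Hunk 2: at line 5 remove [hxsq] add [irefv] -> 11 lines: lrbf sya weoit qsyc kcnqu smbso irefv wijj lykc dqx qkwj
Hunk 3: at line 1 remove [sya,weoit,qsyc] add [hjaa] -> 9 lines: lrbf hjaa kcnqu smbso irefv wijj lykc dqx qkwj
Hunk 4: at line 3 remove [irefv,wijj,lykc] add [ybbu,rve,scfez] -> 9 lines: lrbf hjaa kcnqu smbso ybbu rve scfez dqx qkwj
Hunk 5: at line 3 remove [ybbu,rve,scfez] add [ixpz] -> 7 lines: lrbf hjaa kcnqu smbso ixpz dqx qkwj
Hunk 6: at line 4 remove [ixpz] add [iqq,blp] -> 8 lines: lrbf hjaa kcnqu smbso iqq blp dqx qkwj
Hunk 7: at line 1 remove [kcnqu,smbso,iqq] add [yap,njq,svez] -> 8 lines: lrbf hjaa yap njq svez blp dqx qkwj
Final line count: 8

Answer: 8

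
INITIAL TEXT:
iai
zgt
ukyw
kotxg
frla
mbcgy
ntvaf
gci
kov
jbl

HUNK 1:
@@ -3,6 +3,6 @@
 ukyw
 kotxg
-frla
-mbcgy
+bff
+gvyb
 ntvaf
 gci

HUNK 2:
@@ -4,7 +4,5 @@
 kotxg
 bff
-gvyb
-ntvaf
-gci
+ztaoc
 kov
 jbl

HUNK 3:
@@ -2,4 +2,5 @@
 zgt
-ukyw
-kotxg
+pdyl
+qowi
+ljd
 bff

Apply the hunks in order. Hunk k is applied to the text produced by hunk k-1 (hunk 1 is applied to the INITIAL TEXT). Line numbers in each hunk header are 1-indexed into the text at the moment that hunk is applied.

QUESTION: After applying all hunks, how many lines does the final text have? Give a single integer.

Answer: 9

Derivation:
Hunk 1: at line 3 remove [frla,mbcgy] add [bff,gvyb] -> 10 lines: iai zgt ukyw kotxg bff gvyb ntvaf gci kov jbl
Hunk 2: at line 4 remove [gvyb,ntvaf,gci] add [ztaoc] -> 8 lines: iai zgt ukyw kotxg bff ztaoc kov jbl
Hunk 3: at line 2 remove [ukyw,kotxg] add [pdyl,qowi,ljd] -> 9 lines: iai zgt pdyl qowi ljd bff ztaoc kov jbl
Final line count: 9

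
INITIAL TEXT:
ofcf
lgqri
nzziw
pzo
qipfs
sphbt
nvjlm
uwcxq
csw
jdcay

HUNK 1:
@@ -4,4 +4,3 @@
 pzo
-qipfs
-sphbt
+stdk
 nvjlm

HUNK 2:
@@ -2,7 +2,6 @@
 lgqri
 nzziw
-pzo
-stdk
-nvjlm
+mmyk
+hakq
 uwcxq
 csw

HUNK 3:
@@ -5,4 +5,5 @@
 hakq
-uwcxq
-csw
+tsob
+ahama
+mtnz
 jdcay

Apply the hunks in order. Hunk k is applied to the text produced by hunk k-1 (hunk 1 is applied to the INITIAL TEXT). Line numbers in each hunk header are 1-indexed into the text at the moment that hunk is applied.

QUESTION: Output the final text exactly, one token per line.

Answer: ofcf
lgqri
nzziw
mmyk
hakq
tsob
ahama
mtnz
jdcay

Derivation:
Hunk 1: at line 4 remove [qipfs,sphbt] add [stdk] -> 9 lines: ofcf lgqri nzziw pzo stdk nvjlm uwcxq csw jdcay
Hunk 2: at line 2 remove [pzo,stdk,nvjlm] add [mmyk,hakq] -> 8 lines: ofcf lgqri nzziw mmyk hakq uwcxq csw jdcay
Hunk 3: at line 5 remove [uwcxq,csw] add [tsob,ahama,mtnz] -> 9 lines: ofcf lgqri nzziw mmyk hakq tsob ahama mtnz jdcay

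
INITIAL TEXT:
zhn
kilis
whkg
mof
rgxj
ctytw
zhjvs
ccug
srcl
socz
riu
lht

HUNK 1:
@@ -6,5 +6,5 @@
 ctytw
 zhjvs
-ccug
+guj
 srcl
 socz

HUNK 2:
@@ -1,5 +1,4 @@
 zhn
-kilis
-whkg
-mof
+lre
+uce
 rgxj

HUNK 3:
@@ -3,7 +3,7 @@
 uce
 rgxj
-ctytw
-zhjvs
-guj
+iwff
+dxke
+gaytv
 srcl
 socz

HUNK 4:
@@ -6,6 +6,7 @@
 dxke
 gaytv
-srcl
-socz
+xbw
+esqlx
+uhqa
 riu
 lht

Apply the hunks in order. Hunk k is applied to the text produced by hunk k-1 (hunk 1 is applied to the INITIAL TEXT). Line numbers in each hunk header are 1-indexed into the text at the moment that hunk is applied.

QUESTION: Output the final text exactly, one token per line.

Hunk 1: at line 6 remove [ccug] add [guj] -> 12 lines: zhn kilis whkg mof rgxj ctytw zhjvs guj srcl socz riu lht
Hunk 2: at line 1 remove [kilis,whkg,mof] add [lre,uce] -> 11 lines: zhn lre uce rgxj ctytw zhjvs guj srcl socz riu lht
Hunk 3: at line 3 remove [ctytw,zhjvs,guj] add [iwff,dxke,gaytv] -> 11 lines: zhn lre uce rgxj iwff dxke gaytv srcl socz riu lht
Hunk 4: at line 6 remove [srcl,socz] add [xbw,esqlx,uhqa] -> 12 lines: zhn lre uce rgxj iwff dxke gaytv xbw esqlx uhqa riu lht

Answer: zhn
lre
uce
rgxj
iwff
dxke
gaytv
xbw
esqlx
uhqa
riu
lht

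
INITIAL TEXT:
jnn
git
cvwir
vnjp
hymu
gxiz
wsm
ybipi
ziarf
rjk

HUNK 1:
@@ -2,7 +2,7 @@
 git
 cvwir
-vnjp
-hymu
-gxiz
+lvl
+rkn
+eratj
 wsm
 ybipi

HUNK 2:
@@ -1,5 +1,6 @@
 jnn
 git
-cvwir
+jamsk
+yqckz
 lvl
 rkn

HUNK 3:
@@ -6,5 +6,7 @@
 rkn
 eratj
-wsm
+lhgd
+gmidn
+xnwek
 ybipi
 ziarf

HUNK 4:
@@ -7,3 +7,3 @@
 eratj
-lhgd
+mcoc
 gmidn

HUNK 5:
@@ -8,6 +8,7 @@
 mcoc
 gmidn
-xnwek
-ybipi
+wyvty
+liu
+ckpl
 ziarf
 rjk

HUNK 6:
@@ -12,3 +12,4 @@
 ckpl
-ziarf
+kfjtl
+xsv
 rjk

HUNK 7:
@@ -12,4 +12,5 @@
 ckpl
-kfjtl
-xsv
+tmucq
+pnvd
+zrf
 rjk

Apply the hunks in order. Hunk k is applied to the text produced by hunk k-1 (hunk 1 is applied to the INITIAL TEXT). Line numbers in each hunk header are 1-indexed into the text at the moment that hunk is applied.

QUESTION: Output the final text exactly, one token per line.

Hunk 1: at line 2 remove [vnjp,hymu,gxiz] add [lvl,rkn,eratj] -> 10 lines: jnn git cvwir lvl rkn eratj wsm ybipi ziarf rjk
Hunk 2: at line 1 remove [cvwir] add [jamsk,yqckz] -> 11 lines: jnn git jamsk yqckz lvl rkn eratj wsm ybipi ziarf rjk
Hunk 3: at line 6 remove [wsm] add [lhgd,gmidn,xnwek] -> 13 lines: jnn git jamsk yqckz lvl rkn eratj lhgd gmidn xnwek ybipi ziarf rjk
Hunk 4: at line 7 remove [lhgd] add [mcoc] -> 13 lines: jnn git jamsk yqckz lvl rkn eratj mcoc gmidn xnwek ybipi ziarf rjk
Hunk 5: at line 8 remove [xnwek,ybipi] add [wyvty,liu,ckpl] -> 14 lines: jnn git jamsk yqckz lvl rkn eratj mcoc gmidn wyvty liu ckpl ziarf rjk
Hunk 6: at line 12 remove [ziarf] add [kfjtl,xsv] -> 15 lines: jnn git jamsk yqckz lvl rkn eratj mcoc gmidn wyvty liu ckpl kfjtl xsv rjk
Hunk 7: at line 12 remove [kfjtl,xsv] add [tmucq,pnvd,zrf] -> 16 lines: jnn git jamsk yqckz lvl rkn eratj mcoc gmidn wyvty liu ckpl tmucq pnvd zrf rjk

Answer: jnn
git
jamsk
yqckz
lvl
rkn
eratj
mcoc
gmidn
wyvty
liu
ckpl
tmucq
pnvd
zrf
rjk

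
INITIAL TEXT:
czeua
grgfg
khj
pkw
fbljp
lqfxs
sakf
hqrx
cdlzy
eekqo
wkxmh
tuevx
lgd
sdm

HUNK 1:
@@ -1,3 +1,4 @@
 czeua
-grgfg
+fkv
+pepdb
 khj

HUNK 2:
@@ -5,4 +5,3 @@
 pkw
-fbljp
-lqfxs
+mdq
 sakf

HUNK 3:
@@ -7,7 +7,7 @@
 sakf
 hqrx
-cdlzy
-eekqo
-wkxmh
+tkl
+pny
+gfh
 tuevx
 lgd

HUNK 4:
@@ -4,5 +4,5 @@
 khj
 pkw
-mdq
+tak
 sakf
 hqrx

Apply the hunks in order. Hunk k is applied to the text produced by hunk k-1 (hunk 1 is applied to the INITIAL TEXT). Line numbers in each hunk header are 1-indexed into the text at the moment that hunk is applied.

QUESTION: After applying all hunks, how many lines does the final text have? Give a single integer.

Answer: 14

Derivation:
Hunk 1: at line 1 remove [grgfg] add [fkv,pepdb] -> 15 lines: czeua fkv pepdb khj pkw fbljp lqfxs sakf hqrx cdlzy eekqo wkxmh tuevx lgd sdm
Hunk 2: at line 5 remove [fbljp,lqfxs] add [mdq] -> 14 lines: czeua fkv pepdb khj pkw mdq sakf hqrx cdlzy eekqo wkxmh tuevx lgd sdm
Hunk 3: at line 7 remove [cdlzy,eekqo,wkxmh] add [tkl,pny,gfh] -> 14 lines: czeua fkv pepdb khj pkw mdq sakf hqrx tkl pny gfh tuevx lgd sdm
Hunk 4: at line 4 remove [mdq] add [tak] -> 14 lines: czeua fkv pepdb khj pkw tak sakf hqrx tkl pny gfh tuevx lgd sdm
Final line count: 14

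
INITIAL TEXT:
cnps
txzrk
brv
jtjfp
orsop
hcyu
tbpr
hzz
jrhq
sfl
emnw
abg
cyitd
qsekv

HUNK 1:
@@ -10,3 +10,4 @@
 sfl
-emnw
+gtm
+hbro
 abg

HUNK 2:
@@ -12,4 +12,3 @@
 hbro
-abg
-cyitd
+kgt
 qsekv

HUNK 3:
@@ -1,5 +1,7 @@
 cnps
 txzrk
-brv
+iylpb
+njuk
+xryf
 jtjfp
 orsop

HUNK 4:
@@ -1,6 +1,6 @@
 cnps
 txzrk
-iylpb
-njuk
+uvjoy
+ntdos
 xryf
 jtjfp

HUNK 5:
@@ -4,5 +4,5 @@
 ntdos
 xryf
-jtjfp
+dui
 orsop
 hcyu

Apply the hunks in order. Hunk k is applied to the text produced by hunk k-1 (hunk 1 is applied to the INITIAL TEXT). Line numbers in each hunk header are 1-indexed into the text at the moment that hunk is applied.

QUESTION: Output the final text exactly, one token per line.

Answer: cnps
txzrk
uvjoy
ntdos
xryf
dui
orsop
hcyu
tbpr
hzz
jrhq
sfl
gtm
hbro
kgt
qsekv

Derivation:
Hunk 1: at line 10 remove [emnw] add [gtm,hbro] -> 15 lines: cnps txzrk brv jtjfp orsop hcyu tbpr hzz jrhq sfl gtm hbro abg cyitd qsekv
Hunk 2: at line 12 remove [abg,cyitd] add [kgt] -> 14 lines: cnps txzrk brv jtjfp orsop hcyu tbpr hzz jrhq sfl gtm hbro kgt qsekv
Hunk 3: at line 1 remove [brv] add [iylpb,njuk,xryf] -> 16 lines: cnps txzrk iylpb njuk xryf jtjfp orsop hcyu tbpr hzz jrhq sfl gtm hbro kgt qsekv
Hunk 4: at line 1 remove [iylpb,njuk] add [uvjoy,ntdos] -> 16 lines: cnps txzrk uvjoy ntdos xryf jtjfp orsop hcyu tbpr hzz jrhq sfl gtm hbro kgt qsekv
Hunk 5: at line 4 remove [jtjfp] add [dui] -> 16 lines: cnps txzrk uvjoy ntdos xryf dui orsop hcyu tbpr hzz jrhq sfl gtm hbro kgt qsekv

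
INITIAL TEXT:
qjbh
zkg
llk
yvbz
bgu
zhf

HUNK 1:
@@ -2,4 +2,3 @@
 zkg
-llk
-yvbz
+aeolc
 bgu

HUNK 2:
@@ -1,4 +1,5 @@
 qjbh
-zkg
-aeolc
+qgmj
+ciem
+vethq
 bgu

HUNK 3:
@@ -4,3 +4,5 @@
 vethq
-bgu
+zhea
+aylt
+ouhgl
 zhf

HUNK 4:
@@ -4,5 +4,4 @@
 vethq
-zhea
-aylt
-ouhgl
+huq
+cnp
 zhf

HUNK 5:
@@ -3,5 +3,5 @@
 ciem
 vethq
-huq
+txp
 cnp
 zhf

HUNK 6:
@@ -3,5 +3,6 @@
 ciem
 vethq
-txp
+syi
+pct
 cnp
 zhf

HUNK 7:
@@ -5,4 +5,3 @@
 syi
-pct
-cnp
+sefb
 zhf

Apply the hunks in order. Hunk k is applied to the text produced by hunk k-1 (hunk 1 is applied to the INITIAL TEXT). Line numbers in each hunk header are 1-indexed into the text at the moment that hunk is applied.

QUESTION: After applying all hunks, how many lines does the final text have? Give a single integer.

Answer: 7

Derivation:
Hunk 1: at line 2 remove [llk,yvbz] add [aeolc] -> 5 lines: qjbh zkg aeolc bgu zhf
Hunk 2: at line 1 remove [zkg,aeolc] add [qgmj,ciem,vethq] -> 6 lines: qjbh qgmj ciem vethq bgu zhf
Hunk 3: at line 4 remove [bgu] add [zhea,aylt,ouhgl] -> 8 lines: qjbh qgmj ciem vethq zhea aylt ouhgl zhf
Hunk 4: at line 4 remove [zhea,aylt,ouhgl] add [huq,cnp] -> 7 lines: qjbh qgmj ciem vethq huq cnp zhf
Hunk 5: at line 3 remove [huq] add [txp] -> 7 lines: qjbh qgmj ciem vethq txp cnp zhf
Hunk 6: at line 3 remove [txp] add [syi,pct] -> 8 lines: qjbh qgmj ciem vethq syi pct cnp zhf
Hunk 7: at line 5 remove [pct,cnp] add [sefb] -> 7 lines: qjbh qgmj ciem vethq syi sefb zhf
Final line count: 7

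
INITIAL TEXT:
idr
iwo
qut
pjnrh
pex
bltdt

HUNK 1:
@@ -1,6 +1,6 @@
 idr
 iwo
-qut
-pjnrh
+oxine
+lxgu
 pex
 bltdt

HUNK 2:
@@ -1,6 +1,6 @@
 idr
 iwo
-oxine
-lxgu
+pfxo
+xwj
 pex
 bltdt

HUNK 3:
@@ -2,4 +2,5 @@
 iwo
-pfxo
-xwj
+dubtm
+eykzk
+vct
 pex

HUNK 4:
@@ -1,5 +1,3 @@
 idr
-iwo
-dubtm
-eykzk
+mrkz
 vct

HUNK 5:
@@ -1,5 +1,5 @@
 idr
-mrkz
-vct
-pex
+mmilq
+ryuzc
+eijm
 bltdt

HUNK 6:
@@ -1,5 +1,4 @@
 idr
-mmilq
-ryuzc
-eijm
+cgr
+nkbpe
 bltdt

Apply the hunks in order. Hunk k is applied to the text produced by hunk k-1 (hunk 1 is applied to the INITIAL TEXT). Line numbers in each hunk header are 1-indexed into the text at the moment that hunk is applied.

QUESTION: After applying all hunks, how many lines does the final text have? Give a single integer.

Answer: 4

Derivation:
Hunk 1: at line 1 remove [qut,pjnrh] add [oxine,lxgu] -> 6 lines: idr iwo oxine lxgu pex bltdt
Hunk 2: at line 1 remove [oxine,lxgu] add [pfxo,xwj] -> 6 lines: idr iwo pfxo xwj pex bltdt
Hunk 3: at line 2 remove [pfxo,xwj] add [dubtm,eykzk,vct] -> 7 lines: idr iwo dubtm eykzk vct pex bltdt
Hunk 4: at line 1 remove [iwo,dubtm,eykzk] add [mrkz] -> 5 lines: idr mrkz vct pex bltdt
Hunk 5: at line 1 remove [mrkz,vct,pex] add [mmilq,ryuzc,eijm] -> 5 lines: idr mmilq ryuzc eijm bltdt
Hunk 6: at line 1 remove [mmilq,ryuzc,eijm] add [cgr,nkbpe] -> 4 lines: idr cgr nkbpe bltdt
Final line count: 4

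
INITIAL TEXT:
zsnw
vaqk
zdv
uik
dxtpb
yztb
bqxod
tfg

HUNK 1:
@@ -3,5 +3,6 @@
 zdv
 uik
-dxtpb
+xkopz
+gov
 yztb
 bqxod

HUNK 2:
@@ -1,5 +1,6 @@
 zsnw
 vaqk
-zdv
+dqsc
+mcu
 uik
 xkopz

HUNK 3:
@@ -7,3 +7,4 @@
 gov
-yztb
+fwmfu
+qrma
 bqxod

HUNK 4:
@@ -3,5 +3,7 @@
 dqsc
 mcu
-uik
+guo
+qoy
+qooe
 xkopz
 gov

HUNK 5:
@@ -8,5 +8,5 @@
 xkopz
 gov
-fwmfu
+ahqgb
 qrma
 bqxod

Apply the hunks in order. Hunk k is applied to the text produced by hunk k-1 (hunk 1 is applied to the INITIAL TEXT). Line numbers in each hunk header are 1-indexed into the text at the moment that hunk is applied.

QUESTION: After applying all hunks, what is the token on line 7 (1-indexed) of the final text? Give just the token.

Hunk 1: at line 3 remove [dxtpb] add [xkopz,gov] -> 9 lines: zsnw vaqk zdv uik xkopz gov yztb bqxod tfg
Hunk 2: at line 1 remove [zdv] add [dqsc,mcu] -> 10 lines: zsnw vaqk dqsc mcu uik xkopz gov yztb bqxod tfg
Hunk 3: at line 7 remove [yztb] add [fwmfu,qrma] -> 11 lines: zsnw vaqk dqsc mcu uik xkopz gov fwmfu qrma bqxod tfg
Hunk 4: at line 3 remove [uik] add [guo,qoy,qooe] -> 13 lines: zsnw vaqk dqsc mcu guo qoy qooe xkopz gov fwmfu qrma bqxod tfg
Hunk 5: at line 8 remove [fwmfu] add [ahqgb] -> 13 lines: zsnw vaqk dqsc mcu guo qoy qooe xkopz gov ahqgb qrma bqxod tfg
Final line 7: qooe

Answer: qooe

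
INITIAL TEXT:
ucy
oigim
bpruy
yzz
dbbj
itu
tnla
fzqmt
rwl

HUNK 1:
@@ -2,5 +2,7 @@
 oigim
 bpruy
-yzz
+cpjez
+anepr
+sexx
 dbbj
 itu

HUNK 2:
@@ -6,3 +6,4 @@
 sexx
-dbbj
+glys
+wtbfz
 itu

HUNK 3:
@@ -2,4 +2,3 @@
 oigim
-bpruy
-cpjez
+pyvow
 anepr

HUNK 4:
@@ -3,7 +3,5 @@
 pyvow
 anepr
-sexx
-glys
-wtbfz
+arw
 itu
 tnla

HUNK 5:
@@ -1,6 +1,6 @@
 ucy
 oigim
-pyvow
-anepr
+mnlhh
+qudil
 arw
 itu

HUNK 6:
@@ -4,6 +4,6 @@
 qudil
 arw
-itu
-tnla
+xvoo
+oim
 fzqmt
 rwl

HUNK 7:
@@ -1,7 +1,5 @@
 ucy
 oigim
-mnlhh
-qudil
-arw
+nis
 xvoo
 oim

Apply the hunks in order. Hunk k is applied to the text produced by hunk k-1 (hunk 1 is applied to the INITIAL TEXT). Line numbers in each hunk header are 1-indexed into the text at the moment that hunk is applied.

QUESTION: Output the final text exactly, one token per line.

Hunk 1: at line 2 remove [yzz] add [cpjez,anepr,sexx] -> 11 lines: ucy oigim bpruy cpjez anepr sexx dbbj itu tnla fzqmt rwl
Hunk 2: at line 6 remove [dbbj] add [glys,wtbfz] -> 12 lines: ucy oigim bpruy cpjez anepr sexx glys wtbfz itu tnla fzqmt rwl
Hunk 3: at line 2 remove [bpruy,cpjez] add [pyvow] -> 11 lines: ucy oigim pyvow anepr sexx glys wtbfz itu tnla fzqmt rwl
Hunk 4: at line 3 remove [sexx,glys,wtbfz] add [arw] -> 9 lines: ucy oigim pyvow anepr arw itu tnla fzqmt rwl
Hunk 5: at line 1 remove [pyvow,anepr] add [mnlhh,qudil] -> 9 lines: ucy oigim mnlhh qudil arw itu tnla fzqmt rwl
Hunk 6: at line 4 remove [itu,tnla] add [xvoo,oim] -> 9 lines: ucy oigim mnlhh qudil arw xvoo oim fzqmt rwl
Hunk 7: at line 1 remove [mnlhh,qudil,arw] add [nis] -> 7 lines: ucy oigim nis xvoo oim fzqmt rwl

Answer: ucy
oigim
nis
xvoo
oim
fzqmt
rwl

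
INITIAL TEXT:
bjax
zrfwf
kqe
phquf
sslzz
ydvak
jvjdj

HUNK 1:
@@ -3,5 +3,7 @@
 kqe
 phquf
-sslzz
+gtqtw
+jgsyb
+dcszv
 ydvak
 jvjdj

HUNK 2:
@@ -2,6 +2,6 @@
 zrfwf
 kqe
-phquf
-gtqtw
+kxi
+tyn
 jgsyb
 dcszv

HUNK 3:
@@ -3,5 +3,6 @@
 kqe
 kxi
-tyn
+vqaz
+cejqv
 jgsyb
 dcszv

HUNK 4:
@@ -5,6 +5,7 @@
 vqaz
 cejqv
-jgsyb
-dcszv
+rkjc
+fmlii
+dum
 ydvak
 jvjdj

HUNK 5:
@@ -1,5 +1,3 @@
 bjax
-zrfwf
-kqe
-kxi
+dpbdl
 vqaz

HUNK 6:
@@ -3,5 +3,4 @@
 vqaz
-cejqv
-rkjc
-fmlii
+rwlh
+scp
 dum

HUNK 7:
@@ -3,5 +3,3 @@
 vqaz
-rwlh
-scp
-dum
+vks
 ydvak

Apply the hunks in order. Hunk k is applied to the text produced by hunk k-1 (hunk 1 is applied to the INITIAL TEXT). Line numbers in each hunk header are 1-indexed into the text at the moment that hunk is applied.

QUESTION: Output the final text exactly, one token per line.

Answer: bjax
dpbdl
vqaz
vks
ydvak
jvjdj

Derivation:
Hunk 1: at line 3 remove [sslzz] add [gtqtw,jgsyb,dcszv] -> 9 lines: bjax zrfwf kqe phquf gtqtw jgsyb dcszv ydvak jvjdj
Hunk 2: at line 2 remove [phquf,gtqtw] add [kxi,tyn] -> 9 lines: bjax zrfwf kqe kxi tyn jgsyb dcszv ydvak jvjdj
Hunk 3: at line 3 remove [tyn] add [vqaz,cejqv] -> 10 lines: bjax zrfwf kqe kxi vqaz cejqv jgsyb dcszv ydvak jvjdj
Hunk 4: at line 5 remove [jgsyb,dcszv] add [rkjc,fmlii,dum] -> 11 lines: bjax zrfwf kqe kxi vqaz cejqv rkjc fmlii dum ydvak jvjdj
Hunk 5: at line 1 remove [zrfwf,kqe,kxi] add [dpbdl] -> 9 lines: bjax dpbdl vqaz cejqv rkjc fmlii dum ydvak jvjdj
Hunk 6: at line 3 remove [cejqv,rkjc,fmlii] add [rwlh,scp] -> 8 lines: bjax dpbdl vqaz rwlh scp dum ydvak jvjdj
Hunk 7: at line 3 remove [rwlh,scp,dum] add [vks] -> 6 lines: bjax dpbdl vqaz vks ydvak jvjdj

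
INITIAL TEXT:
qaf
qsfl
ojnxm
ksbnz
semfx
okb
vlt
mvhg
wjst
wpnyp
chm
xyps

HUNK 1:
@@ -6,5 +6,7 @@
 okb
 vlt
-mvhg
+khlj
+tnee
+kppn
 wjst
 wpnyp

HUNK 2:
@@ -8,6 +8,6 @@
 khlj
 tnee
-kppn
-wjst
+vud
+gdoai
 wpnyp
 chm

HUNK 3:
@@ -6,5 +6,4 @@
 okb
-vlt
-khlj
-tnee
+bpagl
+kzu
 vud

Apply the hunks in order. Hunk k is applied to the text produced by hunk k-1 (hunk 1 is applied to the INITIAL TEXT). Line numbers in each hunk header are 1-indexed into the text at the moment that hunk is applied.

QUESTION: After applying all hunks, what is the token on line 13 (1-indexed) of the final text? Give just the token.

Answer: xyps

Derivation:
Hunk 1: at line 6 remove [mvhg] add [khlj,tnee,kppn] -> 14 lines: qaf qsfl ojnxm ksbnz semfx okb vlt khlj tnee kppn wjst wpnyp chm xyps
Hunk 2: at line 8 remove [kppn,wjst] add [vud,gdoai] -> 14 lines: qaf qsfl ojnxm ksbnz semfx okb vlt khlj tnee vud gdoai wpnyp chm xyps
Hunk 3: at line 6 remove [vlt,khlj,tnee] add [bpagl,kzu] -> 13 lines: qaf qsfl ojnxm ksbnz semfx okb bpagl kzu vud gdoai wpnyp chm xyps
Final line 13: xyps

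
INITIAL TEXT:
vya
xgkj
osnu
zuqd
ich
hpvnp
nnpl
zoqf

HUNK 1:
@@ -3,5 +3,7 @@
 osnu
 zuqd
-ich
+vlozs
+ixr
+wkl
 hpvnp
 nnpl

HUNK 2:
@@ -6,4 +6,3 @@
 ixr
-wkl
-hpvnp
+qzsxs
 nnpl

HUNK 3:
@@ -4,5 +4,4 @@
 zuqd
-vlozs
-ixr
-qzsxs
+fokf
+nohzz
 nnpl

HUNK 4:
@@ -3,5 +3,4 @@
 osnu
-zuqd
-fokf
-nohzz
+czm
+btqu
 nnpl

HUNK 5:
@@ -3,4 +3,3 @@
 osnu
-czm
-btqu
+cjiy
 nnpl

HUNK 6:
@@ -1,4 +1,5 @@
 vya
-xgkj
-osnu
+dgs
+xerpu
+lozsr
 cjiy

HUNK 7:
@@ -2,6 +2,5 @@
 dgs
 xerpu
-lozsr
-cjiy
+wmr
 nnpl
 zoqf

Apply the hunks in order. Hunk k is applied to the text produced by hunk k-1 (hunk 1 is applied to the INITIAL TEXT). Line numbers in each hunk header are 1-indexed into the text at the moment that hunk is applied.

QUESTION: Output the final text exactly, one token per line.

Hunk 1: at line 3 remove [ich] add [vlozs,ixr,wkl] -> 10 lines: vya xgkj osnu zuqd vlozs ixr wkl hpvnp nnpl zoqf
Hunk 2: at line 6 remove [wkl,hpvnp] add [qzsxs] -> 9 lines: vya xgkj osnu zuqd vlozs ixr qzsxs nnpl zoqf
Hunk 3: at line 4 remove [vlozs,ixr,qzsxs] add [fokf,nohzz] -> 8 lines: vya xgkj osnu zuqd fokf nohzz nnpl zoqf
Hunk 4: at line 3 remove [zuqd,fokf,nohzz] add [czm,btqu] -> 7 lines: vya xgkj osnu czm btqu nnpl zoqf
Hunk 5: at line 3 remove [czm,btqu] add [cjiy] -> 6 lines: vya xgkj osnu cjiy nnpl zoqf
Hunk 6: at line 1 remove [xgkj,osnu] add [dgs,xerpu,lozsr] -> 7 lines: vya dgs xerpu lozsr cjiy nnpl zoqf
Hunk 7: at line 2 remove [lozsr,cjiy] add [wmr] -> 6 lines: vya dgs xerpu wmr nnpl zoqf

Answer: vya
dgs
xerpu
wmr
nnpl
zoqf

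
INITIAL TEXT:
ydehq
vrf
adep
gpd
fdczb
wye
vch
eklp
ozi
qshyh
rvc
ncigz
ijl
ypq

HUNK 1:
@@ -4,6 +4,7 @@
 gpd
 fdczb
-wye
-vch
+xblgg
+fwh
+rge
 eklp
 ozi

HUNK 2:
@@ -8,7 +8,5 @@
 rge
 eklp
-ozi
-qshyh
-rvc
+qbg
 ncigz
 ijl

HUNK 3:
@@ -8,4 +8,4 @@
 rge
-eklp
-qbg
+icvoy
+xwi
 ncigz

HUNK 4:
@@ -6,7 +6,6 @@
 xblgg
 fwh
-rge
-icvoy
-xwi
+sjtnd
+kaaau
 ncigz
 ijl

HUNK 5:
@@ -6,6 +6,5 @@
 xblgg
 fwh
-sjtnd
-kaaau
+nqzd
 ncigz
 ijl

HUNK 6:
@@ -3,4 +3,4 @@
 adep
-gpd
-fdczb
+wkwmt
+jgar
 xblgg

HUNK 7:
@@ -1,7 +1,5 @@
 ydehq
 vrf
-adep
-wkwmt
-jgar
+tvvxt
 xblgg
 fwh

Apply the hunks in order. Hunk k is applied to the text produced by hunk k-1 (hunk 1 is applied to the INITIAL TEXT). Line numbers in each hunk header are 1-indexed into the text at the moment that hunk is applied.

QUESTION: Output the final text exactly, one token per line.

Answer: ydehq
vrf
tvvxt
xblgg
fwh
nqzd
ncigz
ijl
ypq

Derivation:
Hunk 1: at line 4 remove [wye,vch] add [xblgg,fwh,rge] -> 15 lines: ydehq vrf adep gpd fdczb xblgg fwh rge eklp ozi qshyh rvc ncigz ijl ypq
Hunk 2: at line 8 remove [ozi,qshyh,rvc] add [qbg] -> 13 lines: ydehq vrf adep gpd fdczb xblgg fwh rge eklp qbg ncigz ijl ypq
Hunk 3: at line 8 remove [eklp,qbg] add [icvoy,xwi] -> 13 lines: ydehq vrf adep gpd fdczb xblgg fwh rge icvoy xwi ncigz ijl ypq
Hunk 4: at line 6 remove [rge,icvoy,xwi] add [sjtnd,kaaau] -> 12 lines: ydehq vrf adep gpd fdczb xblgg fwh sjtnd kaaau ncigz ijl ypq
Hunk 5: at line 6 remove [sjtnd,kaaau] add [nqzd] -> 11 lines: ydehq vrf adep gpd fdczb xblgg fwh nqzd ncigz ijl ypq
Hunk 6: at line 3 remove [gpd,fdczb] add [wkwmt,jgar] -> 11 lines: ydehq vrf adep wkwmt jgar xblgg fwh nqzd ncigz ijl ypq
Hunk 7: at line 1 remove [adep,wkwmt,jgar] add [tvvxt] -> 9 lines: ydehq vrf tvvxt xblgg fwh nqzd ncigz ijl ypq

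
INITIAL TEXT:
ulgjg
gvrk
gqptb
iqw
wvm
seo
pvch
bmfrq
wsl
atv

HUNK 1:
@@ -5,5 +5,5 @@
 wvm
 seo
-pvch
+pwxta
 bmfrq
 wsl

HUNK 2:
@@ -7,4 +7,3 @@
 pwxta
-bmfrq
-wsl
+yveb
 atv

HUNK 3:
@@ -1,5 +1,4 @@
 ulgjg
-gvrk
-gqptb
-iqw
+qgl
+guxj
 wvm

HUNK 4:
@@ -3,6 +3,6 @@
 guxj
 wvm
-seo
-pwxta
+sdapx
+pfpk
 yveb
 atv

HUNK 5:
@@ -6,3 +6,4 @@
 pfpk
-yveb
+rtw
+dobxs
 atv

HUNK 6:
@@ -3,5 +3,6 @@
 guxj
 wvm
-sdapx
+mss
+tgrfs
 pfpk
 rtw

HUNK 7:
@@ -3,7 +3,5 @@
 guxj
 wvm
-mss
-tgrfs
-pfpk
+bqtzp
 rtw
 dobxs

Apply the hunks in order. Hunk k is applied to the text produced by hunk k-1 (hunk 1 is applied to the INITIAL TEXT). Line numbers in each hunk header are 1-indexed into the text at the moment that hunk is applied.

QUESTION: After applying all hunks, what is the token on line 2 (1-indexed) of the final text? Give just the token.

Hunk 1: at line 5 remove [pvch] add [pwxta] -> 10 lines: ulgjg gvrk gqptb iqw wvm seo pwxta bmfrq wsl atv
Hunk 2: at line 7 remove [bmfrq,wsl] add [yveb] -> 9 lines: ulgjg gvrk gqptb iqw wvm seo pwxta yveb atv
Hunk 3: at line 1 remove [gvrk,gqptb,iqw] add [qgl,guxj] -> 8 lines: ulgjg qgl guxj wvm seo pwxta yveb atv
Hunk 4: at line 3 remove [seo,pwxta] add [sdapx,pfpk] -> 8 lines: ulgjg qgl guxj wvm sdapx pfpk yveb atv
Hunk 5: at line 6 remove [yveb] add [rtw,dobxs] -> 9 lines: ulgjg qgl guxj wvm sdapx pfpk rtw dobxs atv
Hunk 6: at line 3 remove [sdapx] add [mss,tgrfs] -> 10 lines: ulgjg qgl guxj wvm mss tgrfs pfpk rtw dobxs atv
Hunk 7: at line 3 remove [mss,tgrfs,pfpk] add [bqtzp] -> 8 lines: ulgjg qgl guxj wvm bqtzp rtw dobxs atv
Final line 2: qgl

Answer: qgl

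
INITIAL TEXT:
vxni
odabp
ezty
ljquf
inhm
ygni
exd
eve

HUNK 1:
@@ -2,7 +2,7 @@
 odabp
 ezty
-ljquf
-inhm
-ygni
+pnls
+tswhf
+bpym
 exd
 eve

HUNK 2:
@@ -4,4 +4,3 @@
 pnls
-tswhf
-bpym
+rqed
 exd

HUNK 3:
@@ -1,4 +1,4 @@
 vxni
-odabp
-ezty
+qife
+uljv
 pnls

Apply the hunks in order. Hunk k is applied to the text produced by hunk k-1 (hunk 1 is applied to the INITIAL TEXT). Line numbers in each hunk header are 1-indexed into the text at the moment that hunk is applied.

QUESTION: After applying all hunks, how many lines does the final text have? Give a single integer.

Hunk 1: at line 2 remove [ljquf,inhm,ygni] add [pnls,tswhf,bpym] -> 8 lines: vxni odabp ezty pnls tswhf bpym exd eve
Hunk 2: at line 4 remove [tswhf,bpym] add [rqed] -> 7 lines: vxni odabp ezty pnls rqed exd eve
Hunk 3: at line 1 remove [odabp,ezty] add [qife,uljv] -> 7 lines: vxni qife uljv pnls rqed exd eve
Final line count: 7

Answer: 7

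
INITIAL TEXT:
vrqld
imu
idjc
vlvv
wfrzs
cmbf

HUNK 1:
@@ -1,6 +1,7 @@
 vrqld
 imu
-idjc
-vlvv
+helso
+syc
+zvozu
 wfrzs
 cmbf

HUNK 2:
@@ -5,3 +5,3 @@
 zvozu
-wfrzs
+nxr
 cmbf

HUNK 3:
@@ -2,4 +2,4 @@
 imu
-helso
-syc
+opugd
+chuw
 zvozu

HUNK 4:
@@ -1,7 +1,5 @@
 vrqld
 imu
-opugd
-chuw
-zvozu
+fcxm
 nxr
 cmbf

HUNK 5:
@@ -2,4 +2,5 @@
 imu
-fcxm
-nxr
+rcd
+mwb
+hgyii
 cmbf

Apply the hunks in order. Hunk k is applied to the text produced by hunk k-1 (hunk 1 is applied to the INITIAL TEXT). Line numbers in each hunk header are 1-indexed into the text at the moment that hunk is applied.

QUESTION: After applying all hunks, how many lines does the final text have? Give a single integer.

Answer: 6

Derivation:
Hunk 1: at line 1 remove [idjc,vlvv] add [helso,syc,zvozu] -> 7 lines: vrqld imu helso syc zvozu wfrzs cmbf
Hunk 2: at line 5 remove [wfrzs] add [nxr] -> 7 lines: vrqld imu helso syc zvozu nxr cmbf
Hunk 3: at line 2 remove [helso,syc] add [opugd,chuw] -> 7 lines: vrqld imu opugd chuw zvozu nxr cmbf
Hunk 4: at line 1 remove [opugd,chuw,zvozu] add [fcxm] -> 5 lines: vrqld imu fcxm nxr cmbf
Hunk 5: at line 2 remove [fcxm,nxr] add [rcd,mwb,hgyii] -> 6 lines: vrqld imu rcd mwb hgyii cmbf
Final line count: 6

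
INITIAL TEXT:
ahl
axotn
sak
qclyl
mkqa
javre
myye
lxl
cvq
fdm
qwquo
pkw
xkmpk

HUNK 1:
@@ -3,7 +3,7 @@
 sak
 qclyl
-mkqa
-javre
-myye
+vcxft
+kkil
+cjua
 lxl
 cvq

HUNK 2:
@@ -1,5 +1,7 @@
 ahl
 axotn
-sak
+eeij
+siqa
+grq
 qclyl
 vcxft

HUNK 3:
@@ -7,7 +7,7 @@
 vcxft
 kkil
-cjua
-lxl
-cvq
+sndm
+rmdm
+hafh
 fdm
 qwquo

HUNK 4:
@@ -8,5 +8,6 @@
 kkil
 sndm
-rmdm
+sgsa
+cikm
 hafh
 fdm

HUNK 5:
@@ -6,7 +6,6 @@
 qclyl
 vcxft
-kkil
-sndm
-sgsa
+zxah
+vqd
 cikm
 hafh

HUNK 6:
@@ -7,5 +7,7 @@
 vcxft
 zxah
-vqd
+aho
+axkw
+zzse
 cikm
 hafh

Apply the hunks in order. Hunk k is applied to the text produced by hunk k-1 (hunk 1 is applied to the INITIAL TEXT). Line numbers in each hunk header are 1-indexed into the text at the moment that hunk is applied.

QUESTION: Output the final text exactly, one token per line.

Hunk 1: at line 3 remove [mkqa,javre,myye] add [vcxft,kkil,cjua] -> 13 lines: ahl axotn sak qclyl vcxft kkil cjua lxl cvq fdm qwquo pkw xkmpk
Hunk 2: at line 1 remove [sak] add [eeij,siqa,grq] -> 15 lines: ahl axotn eeij siqa grq qclyl vcxft kkil cjua lxl cvq fdm qwquo pkw xkmpk
Hunk 3: at line 7 remove [cjua,lxl,cvq] add [sndm,rmdm,hafh] -> 15 lines: ahl axotn eeij siqa grq qclyl vcxft kkil sndm rmdm hafh fdm qwquo pkw xkmpk
Hunk 4: at line 8 remove [rmdm] add [sgsa,cikm] -> 16 lines: ahl axotn eeij siqa grq qclyl vcxft kkil sndm sgsa cikm hafh fdm qwquo pkw xkmpk
Hunk 5: at line 6 remove [kkil,sndm,sgsa] add [zxah,vqd] -> 15 lines: ahl axotn eeij siqa grq qclyl vcxft zxah vqd cikm hafh fdm qwquo pkw xkmpk
Hunk 6: at line 7 remove [vqd] add [aho,axkw,zzse] -> 17 lines: ahl axotn eeij siqa grq qclyl vcxft zxah aho axkw zzse cikm hafh fdm qwquo pkw xkmpk

Answer: ahl
axotn
eeij
siqa
grq
qclyl
vcxft
zxah
aho
axkw
zzse
cikm
hafh
fdm
qwquo
pkw
xkmpk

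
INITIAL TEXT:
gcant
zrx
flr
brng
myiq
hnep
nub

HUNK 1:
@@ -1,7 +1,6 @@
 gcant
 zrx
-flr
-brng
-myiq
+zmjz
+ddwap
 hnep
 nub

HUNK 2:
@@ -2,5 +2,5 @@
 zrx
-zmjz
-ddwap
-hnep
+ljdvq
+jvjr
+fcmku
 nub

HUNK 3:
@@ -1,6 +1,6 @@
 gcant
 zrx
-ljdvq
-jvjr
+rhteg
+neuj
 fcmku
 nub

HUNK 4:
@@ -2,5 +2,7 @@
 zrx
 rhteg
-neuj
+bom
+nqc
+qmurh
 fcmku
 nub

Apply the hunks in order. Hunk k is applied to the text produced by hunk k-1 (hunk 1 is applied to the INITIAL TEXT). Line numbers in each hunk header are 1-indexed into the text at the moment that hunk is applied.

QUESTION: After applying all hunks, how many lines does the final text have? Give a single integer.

Hunk 1: at line 1 remove [flr,brng,myiq] add [zmjz,ddwap] -> 6 lines: gcant zrx zmjz ddwap hnep nub
Hunk 2: at line 2 remove [zmjz,ddwap,hnep] add [ljdvq,jvjr,fcmku] -> 6 lines: gcant zrx ljdvq jvjr fcmku nub
Hunk 3: at line 1 remove [ljdvq,jvjr] add [rhteg,neuj] -> 6 lines: gcant zrx rhteg neuj fcmku nub
Hunk 4: at line 2 remove [neuj] add [bom,nqc,qmurh] -> 8 lines: gcant zrx rhteg bom nqc qmurh fcmku nub
Final line count: 8

Answer: 8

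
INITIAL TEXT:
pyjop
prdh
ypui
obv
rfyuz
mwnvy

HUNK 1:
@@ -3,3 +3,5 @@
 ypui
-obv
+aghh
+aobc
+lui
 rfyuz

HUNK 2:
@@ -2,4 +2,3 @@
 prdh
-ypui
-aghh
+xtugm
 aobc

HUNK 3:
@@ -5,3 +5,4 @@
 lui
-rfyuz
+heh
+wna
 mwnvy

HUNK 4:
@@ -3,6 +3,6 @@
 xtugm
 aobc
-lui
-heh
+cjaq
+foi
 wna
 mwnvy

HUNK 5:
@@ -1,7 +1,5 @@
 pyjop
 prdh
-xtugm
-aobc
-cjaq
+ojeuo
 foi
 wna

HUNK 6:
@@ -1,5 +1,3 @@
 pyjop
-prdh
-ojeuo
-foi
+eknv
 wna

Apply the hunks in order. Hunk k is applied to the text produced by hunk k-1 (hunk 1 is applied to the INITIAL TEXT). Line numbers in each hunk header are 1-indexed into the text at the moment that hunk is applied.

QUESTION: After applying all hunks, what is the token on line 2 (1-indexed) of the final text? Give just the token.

Hunk 1: at line 3 remove [obv] add [aghh,aobc,lui] -> 8 lines: pyjop prdh ypui aghh aobc lui rfyuz mwnvy
Hunk 2: at line 2 remove [ypui,aghh] add [xtugm] -> 7 lines: pyjop prdh xtugm aobc lui rfyuz mwnvy
Hunk 3: at line 5 remove [rfyuz] add [heh,wna] -> 8 lines: pyjop prdh xtugm aobc lui heh wna mwnvy
Hunk 4: at line 3 remove [lui,heh] add [cjaq,foi] -> 8 lines: pyjop prdh xtugm aobc cjaq foi wna mwnvy
Hunk 5: at line 1 remove [xtugm,aobc,cjaq] add [ojeuo] -> 6 lines: pyjop prdh ojeuo foi wna mwnvy
Hunk 6: at line 1 remove [prdh,ojeuo,foi] add [eknv] -> 4 lines: pyjop eknv wna mwnvy
Final line 2: eknv

Answer: eknv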